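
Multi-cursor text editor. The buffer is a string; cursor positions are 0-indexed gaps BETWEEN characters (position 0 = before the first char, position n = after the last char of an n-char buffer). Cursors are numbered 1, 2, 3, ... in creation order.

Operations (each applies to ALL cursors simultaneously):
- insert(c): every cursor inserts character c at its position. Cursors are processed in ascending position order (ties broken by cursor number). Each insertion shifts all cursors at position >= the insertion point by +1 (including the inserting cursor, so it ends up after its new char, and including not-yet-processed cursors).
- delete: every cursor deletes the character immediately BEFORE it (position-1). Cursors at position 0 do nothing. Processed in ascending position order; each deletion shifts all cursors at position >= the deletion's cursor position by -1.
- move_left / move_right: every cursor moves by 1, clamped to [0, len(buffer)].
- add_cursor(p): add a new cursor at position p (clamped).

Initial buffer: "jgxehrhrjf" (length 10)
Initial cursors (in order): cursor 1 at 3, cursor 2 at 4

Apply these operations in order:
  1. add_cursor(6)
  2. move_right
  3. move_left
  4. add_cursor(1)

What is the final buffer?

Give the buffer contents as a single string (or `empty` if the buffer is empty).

After op 1 (add_cursor(6)): buffer="jgxehrhrjf" (len 10), cursors c1@3 c2@4 c3@6, authorship ..........
After op 2 (move_right): buffer="jgxehrhrjf" (len 10), cursors c1@4 c2@5 c3@7, authorship ..........
After op 3 (move_left): buffer="jgxehrhrjf" (len 10), cursors c1@3 c2@4 c3@6, authorship ..........
After op 4 (add_cursor(1)): buffer="jgxehrhrjf" (len 10), cursors c4@1 c1@3 c2@4 c3@6, authorship ..........

Answer: jgxehrhrjf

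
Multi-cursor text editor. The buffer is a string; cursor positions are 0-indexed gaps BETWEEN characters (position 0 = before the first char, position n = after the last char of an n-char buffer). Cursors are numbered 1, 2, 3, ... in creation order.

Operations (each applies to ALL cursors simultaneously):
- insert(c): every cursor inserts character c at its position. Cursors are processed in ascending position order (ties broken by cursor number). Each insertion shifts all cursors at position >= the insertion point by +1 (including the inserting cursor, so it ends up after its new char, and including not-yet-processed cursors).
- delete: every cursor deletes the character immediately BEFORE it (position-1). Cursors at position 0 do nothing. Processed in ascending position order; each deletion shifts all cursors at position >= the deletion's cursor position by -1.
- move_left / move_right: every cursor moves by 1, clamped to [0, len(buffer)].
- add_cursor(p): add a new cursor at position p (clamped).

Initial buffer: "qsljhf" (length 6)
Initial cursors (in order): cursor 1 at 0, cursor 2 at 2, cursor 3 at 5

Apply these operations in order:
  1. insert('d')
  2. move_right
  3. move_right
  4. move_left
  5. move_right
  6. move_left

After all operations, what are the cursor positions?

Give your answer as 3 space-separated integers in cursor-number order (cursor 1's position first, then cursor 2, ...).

Answer: 2 5 8

Derivation:
After op 1 (insert('d')): buffer="dqsdljhdf" (len 9), cursors c1@1 c2@4 c3@8, authorship 1..2...3.
After op 2 (move_right): buffer="dqsdljhdf" (len 9), cursors c1@2 c2@5 c3@9, authorship 1..2...3.
After op 3 (move_right): buffer="dqsdljhdf" (len 9), cursors c1@3 c2@6 c3@9, authorship 1..2...3.
After op 4 (move_left): buffer="dqsdljhdf" (len 9), cursors c1@2 c2@5 c3@8, authorship 1..2...3.
After op 5 (move_right): buffer="dqsdljhdf" (len 9), cursors c1@3 c2@6 c3@9, authorship 1..2...3.
After op 6 (move_left): buffer="dqsdljhdf" (len 9), cursors c1@2 c2@5 c3@8, authorship 1..2...3.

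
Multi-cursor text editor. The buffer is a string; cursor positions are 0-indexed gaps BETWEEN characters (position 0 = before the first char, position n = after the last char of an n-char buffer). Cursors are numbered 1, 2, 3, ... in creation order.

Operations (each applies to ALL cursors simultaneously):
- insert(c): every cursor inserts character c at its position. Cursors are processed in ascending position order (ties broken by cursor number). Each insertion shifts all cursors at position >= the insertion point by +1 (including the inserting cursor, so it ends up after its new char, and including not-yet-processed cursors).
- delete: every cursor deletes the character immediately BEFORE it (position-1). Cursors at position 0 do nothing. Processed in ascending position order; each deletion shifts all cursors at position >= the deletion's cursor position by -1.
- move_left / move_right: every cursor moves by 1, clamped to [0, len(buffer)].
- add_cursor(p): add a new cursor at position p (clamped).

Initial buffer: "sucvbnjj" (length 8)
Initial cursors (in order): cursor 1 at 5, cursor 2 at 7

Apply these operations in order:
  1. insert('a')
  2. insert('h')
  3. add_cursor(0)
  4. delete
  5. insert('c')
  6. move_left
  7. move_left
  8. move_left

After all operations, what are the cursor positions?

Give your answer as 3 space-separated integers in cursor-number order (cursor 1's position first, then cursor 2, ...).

Answer: 5 9 0

Derivation:
After op 1 (insert('a')): buffer="sucvbanjaj" (len 10), cursors c1@6 c2@9, authorship .....1..2.
After op 2 (insert('h')): buffer="sucvbahnjahj" (len 12), cursors c1@7 c2@11, authorship .....11..22.
After op 3 (add_cursor(0)): buffer="sucvbahnjahj" (len 12), cursors c3@0 c1@7 c2@11, authorship .....11..22.
After op 4 (delete): buffer="sucvbanjaj" (len 10), cursors c3@0 c1@6 c2@9, authorship .....1..2.
After op 5 (insert('c')): buffer="csucvbacnjacj" (len 13), cursors c3@1 c1@8 c2@12, authorship 3.....11..22.
After op 6 (move_left): buffer="csucvbacnjacj" (len 13), cursors c3@0 c1@7 c2@11, authorship 3.....11..22.
After op 7 (move_left): buffer="csucvbacnjacj" (len 13), cursors c3@0 c1@6 c2@10, authorship 3.....11..22.
After op 8 (move_left): buffer="csucvbacnjacj" (len 13), cursors c3@0 c1@5 c2@9, authorship 3.....11..22.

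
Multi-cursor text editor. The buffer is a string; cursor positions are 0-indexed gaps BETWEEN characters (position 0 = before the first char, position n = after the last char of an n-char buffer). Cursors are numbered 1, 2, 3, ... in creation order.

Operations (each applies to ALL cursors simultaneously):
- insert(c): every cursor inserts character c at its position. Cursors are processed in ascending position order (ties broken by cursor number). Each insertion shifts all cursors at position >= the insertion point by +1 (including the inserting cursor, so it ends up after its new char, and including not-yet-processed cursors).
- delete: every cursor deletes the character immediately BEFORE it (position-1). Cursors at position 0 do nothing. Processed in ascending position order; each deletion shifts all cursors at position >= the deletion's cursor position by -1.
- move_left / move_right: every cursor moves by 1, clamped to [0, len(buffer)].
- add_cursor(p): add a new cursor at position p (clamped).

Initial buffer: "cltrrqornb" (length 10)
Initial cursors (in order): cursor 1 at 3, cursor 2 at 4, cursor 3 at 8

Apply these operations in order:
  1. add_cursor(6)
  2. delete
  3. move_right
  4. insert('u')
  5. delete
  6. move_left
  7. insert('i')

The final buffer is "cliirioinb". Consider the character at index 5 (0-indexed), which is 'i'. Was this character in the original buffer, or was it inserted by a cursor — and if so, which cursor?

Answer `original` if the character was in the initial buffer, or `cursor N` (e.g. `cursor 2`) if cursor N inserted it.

After op 1 (add_cursor(6)): buffer="cltrrqornb" (len 10), cursors c1@3 c2@4 c4@6 c3@8, authorship ..........
After op 2 (delete): buffer="clronb" (len 6), cursors c1@2 c2@2 c4@3 c3@4, authorship ......
After op 3 (move_right): buffer="clronb" (len 6), cursors c1@3 c2@3 c4@4 c3@5, authorship ......
After op 4 (insert('u')): buffer="clruuounub" (len 10), cursors c1@5 c2@5 c4@7 c3@9, authorship ...12.4.3.
After op 5 (delete): buffer="clronb" (len 6), cursors c1@3 c2@3 c4@4 c3@5, authorship ......
After op 6 (move_left): buffer="clronb" (len 6), cursors c1@2 c2@2 c4@3 c3@4, authorship ......
After op 7 (insert('i')): buffer="cliirioinb" (len 10), cursors c1@4 c2@4 c4@6 c3@8, authorship ..12.4.3..
Authorship (.=original, N=cursor N): . . 1 2 . 4 . 3 . .
Index 5: author = 4

Answer: cursor 4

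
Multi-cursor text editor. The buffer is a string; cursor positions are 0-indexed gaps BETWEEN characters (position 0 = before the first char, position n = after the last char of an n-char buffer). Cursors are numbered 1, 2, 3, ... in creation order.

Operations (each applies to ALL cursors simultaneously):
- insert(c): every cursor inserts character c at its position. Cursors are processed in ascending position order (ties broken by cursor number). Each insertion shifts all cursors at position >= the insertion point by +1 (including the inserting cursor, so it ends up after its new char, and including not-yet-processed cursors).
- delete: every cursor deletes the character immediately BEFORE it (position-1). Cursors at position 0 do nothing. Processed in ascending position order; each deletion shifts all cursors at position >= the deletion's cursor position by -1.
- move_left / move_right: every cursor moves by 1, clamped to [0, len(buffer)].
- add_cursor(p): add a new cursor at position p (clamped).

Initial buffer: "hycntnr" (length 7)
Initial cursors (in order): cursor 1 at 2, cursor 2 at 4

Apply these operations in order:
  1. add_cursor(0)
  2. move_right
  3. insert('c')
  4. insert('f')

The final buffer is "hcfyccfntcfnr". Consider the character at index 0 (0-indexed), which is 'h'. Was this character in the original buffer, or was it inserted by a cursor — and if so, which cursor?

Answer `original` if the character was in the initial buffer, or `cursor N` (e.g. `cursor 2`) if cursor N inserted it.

Answer: original

Derivation:
After op 1 (add_cursor(0)): buffer="hycntnr" (len 7), cursors c3@0 c1@2 c2@4, authorship .......
After op 2 (move_right): buffer="hycntnr" (len 7), cursors c3@1 c1@3 c2@5, authorship .......
After op 3 (insert('c')): buffer="hcyccntcnr" (len 10), cursors c3@2 c1@5 c2@8, authorship .3..1..2..
After op 4 (insert('f')): buffer="hcfyccfntcfnr" (len 13), cursors c3@3 c1@7 c2@11, authorship .33..11..22..
Authorship (.=original, N=cursor N): . 3 3 . . 1 1 . . 2 2 . .
Index 0: author = original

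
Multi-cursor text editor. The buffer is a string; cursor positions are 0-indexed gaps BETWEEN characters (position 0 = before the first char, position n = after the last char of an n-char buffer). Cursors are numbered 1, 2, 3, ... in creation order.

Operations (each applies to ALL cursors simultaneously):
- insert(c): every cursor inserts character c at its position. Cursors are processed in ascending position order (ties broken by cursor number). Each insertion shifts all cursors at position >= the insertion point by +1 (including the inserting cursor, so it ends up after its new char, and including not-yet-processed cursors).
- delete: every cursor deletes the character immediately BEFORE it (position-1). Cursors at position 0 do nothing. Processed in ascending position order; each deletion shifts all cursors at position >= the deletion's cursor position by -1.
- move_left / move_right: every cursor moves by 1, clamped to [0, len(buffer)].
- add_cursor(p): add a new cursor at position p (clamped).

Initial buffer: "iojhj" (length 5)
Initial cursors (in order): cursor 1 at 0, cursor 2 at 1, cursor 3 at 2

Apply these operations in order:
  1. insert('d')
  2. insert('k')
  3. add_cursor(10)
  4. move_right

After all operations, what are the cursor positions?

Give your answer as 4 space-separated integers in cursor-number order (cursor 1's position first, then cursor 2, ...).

After op 1 (insert('d')): buffer="didodjhj" (len 8), cursors c1@1 c2@3 c3@5, authorship 1.2.3...
After op 2 (insert('k')): buffer="dkidkodkjhj" (len 11), cursors c1@2 c2@5 c3@8, authorship 11.22.33...
After op 3 (add_cursor(10)): buffer="dkidkodkjhj" (len 11), cursors c1@2 c2@5 c3@8 c4@10, authorship 11.22.33...
After op 4 (move_right): buffer="dkidkodkjhj" (len 11), cursors c1@3 c2@6 c3@9 c4@11, authorship 11.22.33...

Answer: 3 6 9 11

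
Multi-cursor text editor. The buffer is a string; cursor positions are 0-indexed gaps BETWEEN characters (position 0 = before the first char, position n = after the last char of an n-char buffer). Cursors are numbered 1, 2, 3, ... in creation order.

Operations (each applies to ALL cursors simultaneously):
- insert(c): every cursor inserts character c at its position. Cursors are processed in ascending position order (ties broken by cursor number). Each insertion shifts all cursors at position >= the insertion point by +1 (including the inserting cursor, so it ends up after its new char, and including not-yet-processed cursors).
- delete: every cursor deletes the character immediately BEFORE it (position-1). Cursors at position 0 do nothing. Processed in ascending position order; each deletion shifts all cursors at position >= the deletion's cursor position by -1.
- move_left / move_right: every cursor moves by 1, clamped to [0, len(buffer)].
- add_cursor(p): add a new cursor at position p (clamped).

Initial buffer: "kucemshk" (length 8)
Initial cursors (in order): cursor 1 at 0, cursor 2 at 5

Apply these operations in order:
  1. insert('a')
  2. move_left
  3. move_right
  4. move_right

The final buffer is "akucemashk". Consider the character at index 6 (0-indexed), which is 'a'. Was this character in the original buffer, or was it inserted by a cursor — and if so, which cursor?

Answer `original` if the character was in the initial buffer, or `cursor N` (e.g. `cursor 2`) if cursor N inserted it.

After op 1 (insert('a')): buffer="akucemashk" (len 10), cursors c1@1 c2@7, authorship 1.....2...
After op 2 (move_left): buffer="akucemashk" (len 10), cursors c1@0 c2@6, authorship 1.....2...
After op 3 (move_right): buffer="akucemashk" (len 10), cursors c1@1 c2@7, authorship 1.....2...
After op 4 (move_right): buffer="akucemashk" (len 10), cursors c1@2 c2@8, authorship 1.....2...
Authorship (.=original, N=cursor N): 1 . . . . . 2 . . .
Index 6: author = 2

Answer: cursor 2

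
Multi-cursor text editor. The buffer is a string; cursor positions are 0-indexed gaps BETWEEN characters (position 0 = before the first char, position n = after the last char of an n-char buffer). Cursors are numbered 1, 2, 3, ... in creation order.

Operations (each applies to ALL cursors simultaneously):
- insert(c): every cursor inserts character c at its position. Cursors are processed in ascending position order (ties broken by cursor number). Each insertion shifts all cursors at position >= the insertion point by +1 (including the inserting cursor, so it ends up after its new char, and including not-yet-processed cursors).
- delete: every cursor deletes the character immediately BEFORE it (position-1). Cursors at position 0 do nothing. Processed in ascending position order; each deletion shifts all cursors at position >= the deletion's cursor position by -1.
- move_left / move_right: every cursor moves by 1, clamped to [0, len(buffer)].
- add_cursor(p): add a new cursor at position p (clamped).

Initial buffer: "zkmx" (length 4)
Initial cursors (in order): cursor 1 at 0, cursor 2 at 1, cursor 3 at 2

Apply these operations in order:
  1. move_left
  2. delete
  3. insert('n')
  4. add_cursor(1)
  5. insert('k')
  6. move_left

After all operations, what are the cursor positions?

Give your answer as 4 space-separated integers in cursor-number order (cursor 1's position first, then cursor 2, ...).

After op 1 (move_left): buffer="zkmx" (len 4), cursors c1@0 c2@0 c3@1, authorship ....
After op 2 (delete): buffer="kmx" (len 3), cursors c1@0 c2@0 c3@0, authorship ...
After op 3 (insert('n')): buffer="nnnkmx" (len 6), cursors c1@3 c2@3 c3@3, authorship 123...
After op 4 (add_cursor(1)): buffer="nnnkmx" (len 6), cursors c4@1 c1@3 c2@3 c3@3, authorship 123...
After op 5 (insert('k')): buffer="nknnkkkkmx" (len 10), cursors c4@2 c1@7 c2@7 c3@7, authorship 1423123...
After op 6 (move_left): buffer="nknnkkkkmx" (len 10), cursors c4@1 c1@6 c2@6 c3@6, authorship 1423123...

Answer: 6 6 6 1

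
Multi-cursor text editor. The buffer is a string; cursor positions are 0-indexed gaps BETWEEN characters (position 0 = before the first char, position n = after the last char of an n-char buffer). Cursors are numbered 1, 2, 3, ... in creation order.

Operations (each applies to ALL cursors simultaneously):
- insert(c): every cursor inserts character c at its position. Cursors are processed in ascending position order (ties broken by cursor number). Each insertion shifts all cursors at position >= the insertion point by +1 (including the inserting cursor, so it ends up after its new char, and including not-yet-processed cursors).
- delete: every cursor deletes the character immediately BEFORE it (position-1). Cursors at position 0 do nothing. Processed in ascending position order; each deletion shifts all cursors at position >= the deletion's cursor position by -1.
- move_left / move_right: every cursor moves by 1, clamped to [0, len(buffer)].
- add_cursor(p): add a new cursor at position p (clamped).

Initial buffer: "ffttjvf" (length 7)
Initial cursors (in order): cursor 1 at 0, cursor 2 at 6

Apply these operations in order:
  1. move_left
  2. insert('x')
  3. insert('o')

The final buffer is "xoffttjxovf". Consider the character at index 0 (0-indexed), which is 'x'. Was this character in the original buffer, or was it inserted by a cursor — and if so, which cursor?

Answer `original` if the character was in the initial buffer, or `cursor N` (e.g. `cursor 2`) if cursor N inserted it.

After op 1 (move_left): buffer="ffttjvf" (len 7), cursors c1@0 c2@5, authorship .......
After op 2 (insert('x')): buffer="xffttjxvf" (len 9), cursors c1@1 c2@7, authorship 1.....2..
After op 3 (insert('o')): buffer="xoffttjxovf" (len 11), cursors c1@2 c2@9, authorship 11.....22..
Authorship (.=original, N=cursor N): 1 1 . . . . . 2 2 . .
Index 0: author = 1

Answer: cursor 1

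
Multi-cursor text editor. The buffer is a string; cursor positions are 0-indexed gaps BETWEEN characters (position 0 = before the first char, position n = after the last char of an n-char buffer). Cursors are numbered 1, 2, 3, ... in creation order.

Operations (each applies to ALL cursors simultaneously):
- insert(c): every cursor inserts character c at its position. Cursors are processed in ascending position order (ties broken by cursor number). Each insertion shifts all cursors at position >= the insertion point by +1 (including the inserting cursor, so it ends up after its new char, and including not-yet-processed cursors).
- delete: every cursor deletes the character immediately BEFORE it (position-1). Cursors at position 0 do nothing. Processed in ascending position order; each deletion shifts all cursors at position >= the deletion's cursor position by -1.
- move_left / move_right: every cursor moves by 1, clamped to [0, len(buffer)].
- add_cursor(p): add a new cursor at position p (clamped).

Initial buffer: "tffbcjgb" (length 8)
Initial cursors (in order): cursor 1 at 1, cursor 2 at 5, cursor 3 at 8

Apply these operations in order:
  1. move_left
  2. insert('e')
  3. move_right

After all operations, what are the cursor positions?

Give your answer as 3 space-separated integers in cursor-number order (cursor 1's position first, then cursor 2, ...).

After op 1 (move_left): buffer="tffbcjgb" (len 8), cursors c1@0 c2@4 c3@7, authorship ........
After op 2 (insert('e')): buffer="etffbecjgeb" (len 11), cursors c1@1 c2@6 c3@10, authorship 1....2...3.
After op 3 (move_right): buffer="etffbecjgeb" (len 11), cursors c1@2 c2@7 c3@11, authorship 1....2...3.

Answer: 2 7 11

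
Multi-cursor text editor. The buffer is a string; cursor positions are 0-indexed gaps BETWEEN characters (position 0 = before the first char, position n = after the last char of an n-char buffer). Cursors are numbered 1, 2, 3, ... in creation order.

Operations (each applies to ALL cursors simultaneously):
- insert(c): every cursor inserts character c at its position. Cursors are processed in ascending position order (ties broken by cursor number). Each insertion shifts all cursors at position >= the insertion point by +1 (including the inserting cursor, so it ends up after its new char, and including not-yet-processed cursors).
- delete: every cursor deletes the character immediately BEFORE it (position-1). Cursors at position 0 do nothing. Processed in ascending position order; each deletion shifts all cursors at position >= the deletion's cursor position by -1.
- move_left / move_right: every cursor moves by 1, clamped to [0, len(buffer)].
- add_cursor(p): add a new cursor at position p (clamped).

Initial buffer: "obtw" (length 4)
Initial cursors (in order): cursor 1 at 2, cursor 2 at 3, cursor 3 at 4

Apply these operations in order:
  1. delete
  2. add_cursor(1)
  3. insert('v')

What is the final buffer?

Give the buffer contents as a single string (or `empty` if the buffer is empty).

Answer: ovvvv

Derivation:
After op 1 (delete): buffer="o" (len 1), cursors c1@1 c2@1 c3@1, authorship .
After op 2 (add_cursor(1)): buffer="o" (len 1), cursors c1@1 c2@1 c3@1 c4@1, authorship .
After op 3 (insert('v')): buffer="ovvvv" (len 5), cursors c1@5 c2@5 c3@5 c4@5, authorship .1234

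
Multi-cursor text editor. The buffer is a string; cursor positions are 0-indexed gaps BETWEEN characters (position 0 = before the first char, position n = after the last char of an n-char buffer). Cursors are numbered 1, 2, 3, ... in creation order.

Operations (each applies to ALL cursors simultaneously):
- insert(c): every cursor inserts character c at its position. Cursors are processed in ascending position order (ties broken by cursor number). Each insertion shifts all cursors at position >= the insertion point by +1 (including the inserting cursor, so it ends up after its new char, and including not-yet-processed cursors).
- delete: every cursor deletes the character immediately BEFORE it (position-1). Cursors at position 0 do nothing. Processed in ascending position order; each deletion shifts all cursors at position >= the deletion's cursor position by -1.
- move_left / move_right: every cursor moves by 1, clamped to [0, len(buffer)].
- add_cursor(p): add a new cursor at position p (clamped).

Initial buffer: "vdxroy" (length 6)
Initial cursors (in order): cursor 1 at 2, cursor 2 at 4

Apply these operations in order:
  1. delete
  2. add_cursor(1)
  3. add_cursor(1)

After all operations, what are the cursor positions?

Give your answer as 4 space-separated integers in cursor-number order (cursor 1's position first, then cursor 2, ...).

After op 1 (delete): buffer="vxoy" (len 4), cursors c1@1 c2@2, authorship ....
After op 2 (add_cursor(1)): buffer="vxoy" (len 4), cursors c1@1 c3@1 c2@2, authorship ....
After op 3 (add_cursor(1)): buffer="vxoy" (len 4), cursors c1@1 c3@1 c4@1 c2@2, authorship ....

Answer: 1 2 1 1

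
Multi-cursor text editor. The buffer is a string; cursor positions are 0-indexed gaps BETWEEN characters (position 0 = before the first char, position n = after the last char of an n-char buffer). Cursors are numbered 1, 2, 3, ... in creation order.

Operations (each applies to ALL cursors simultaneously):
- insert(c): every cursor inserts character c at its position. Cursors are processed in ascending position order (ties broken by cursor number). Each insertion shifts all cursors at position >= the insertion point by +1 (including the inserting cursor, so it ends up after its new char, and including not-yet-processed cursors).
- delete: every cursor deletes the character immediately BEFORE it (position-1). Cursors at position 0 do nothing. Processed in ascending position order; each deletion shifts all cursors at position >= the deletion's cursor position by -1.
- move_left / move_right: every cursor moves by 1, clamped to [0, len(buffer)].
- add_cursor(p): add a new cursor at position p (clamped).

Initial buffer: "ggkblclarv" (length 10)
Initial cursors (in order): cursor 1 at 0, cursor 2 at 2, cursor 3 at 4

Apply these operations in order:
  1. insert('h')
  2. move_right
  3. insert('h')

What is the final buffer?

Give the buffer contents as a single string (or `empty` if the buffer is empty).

Answer: hghghkhbhlhclarv

Derivation:
After op 1 (insert('h')): buffer="hgghkbhlclarv" (len 13), cursors c1@1 c2@4 c3@7, authorship 1..2..3......
After op 2 (move_right): buffer="hgghkbhlclarv" (len 13), cursors c1@2 c2@5 c3@8, authorship 1..2..3......
After op 3 (insert('h')): buffer="hghghkhbhlhclarv" (len 16), cursors c1@3 c2@7 c3@11, authorship 1.1.2.2.3.3.....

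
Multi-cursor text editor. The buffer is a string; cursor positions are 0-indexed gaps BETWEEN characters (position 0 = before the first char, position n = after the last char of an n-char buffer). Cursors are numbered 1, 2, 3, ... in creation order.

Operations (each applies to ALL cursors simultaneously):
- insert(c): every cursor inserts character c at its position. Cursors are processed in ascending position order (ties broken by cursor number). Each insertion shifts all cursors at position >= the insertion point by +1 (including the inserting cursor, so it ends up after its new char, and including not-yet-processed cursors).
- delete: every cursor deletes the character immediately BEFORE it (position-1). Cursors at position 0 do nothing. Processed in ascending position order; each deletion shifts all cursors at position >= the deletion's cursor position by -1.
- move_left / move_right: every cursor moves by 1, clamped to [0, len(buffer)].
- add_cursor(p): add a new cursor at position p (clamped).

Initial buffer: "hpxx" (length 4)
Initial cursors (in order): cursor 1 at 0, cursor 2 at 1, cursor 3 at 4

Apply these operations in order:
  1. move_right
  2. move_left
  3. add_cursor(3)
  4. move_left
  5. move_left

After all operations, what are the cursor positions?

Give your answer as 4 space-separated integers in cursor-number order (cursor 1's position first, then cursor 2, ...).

After op 1 (move_right): buffer="hpxx" (len 4), cursors c1@1 c2@2 c3@4, authorship ....
After op 2 (move_left): buffer="hpxx" (len 4), cursors c1@0 c2@1 c3@3, authorship ....
After op 3 (add_cursor(3)): buffer="hpxx" (len 4), cursors c1@0 c2@1 c3@3 c4@3, authorship ....
After op 4 (move_left): buffer="hpxx" (len 4), cursors c1@0 c2@0 c3@2 c4@2, authorship ....
After op 5 (move_left): buffer="hpxx" (len 4), cursors c1@0 c2@0 c3@1 c4@1, authorship ....

Answer: 0 0 1 1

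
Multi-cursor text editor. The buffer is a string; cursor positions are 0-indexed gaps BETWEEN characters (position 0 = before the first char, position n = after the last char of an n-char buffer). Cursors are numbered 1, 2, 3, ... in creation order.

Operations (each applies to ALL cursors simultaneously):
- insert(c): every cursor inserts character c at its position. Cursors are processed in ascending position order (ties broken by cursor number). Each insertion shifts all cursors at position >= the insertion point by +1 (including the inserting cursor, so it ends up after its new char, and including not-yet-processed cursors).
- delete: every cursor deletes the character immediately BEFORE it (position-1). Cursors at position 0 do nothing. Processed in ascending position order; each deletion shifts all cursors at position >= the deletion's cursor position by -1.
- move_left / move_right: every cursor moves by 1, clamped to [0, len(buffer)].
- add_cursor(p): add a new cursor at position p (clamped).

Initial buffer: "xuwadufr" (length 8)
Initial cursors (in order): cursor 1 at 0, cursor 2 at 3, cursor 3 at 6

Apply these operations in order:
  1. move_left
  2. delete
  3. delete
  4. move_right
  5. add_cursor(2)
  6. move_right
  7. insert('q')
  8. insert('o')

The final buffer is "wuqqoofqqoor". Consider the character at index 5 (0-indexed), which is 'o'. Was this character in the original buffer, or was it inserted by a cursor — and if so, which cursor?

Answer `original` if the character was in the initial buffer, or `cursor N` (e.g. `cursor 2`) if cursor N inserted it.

After op 1 (move_left): buffer="xuwadufr" (len 8), cursors c1@0 c2@2 c3@5, authorship ........
After op 2 (delete): buffer="xwaufr" (len 6), cursors c1@0 c2@1 c3@3, authorship ......
After op 3 (delete): buffer="wufr" (len 4), cursors c1@0 c2@0 c3@1, authorship ....
After op 4 (move_right): buffer="wufr" (len 4), cursors c1@1 c2@1 c3@2, authorship ....
After op 5 (add_cursor(2)): buffer="wufr" (len 4), cursors c1@1 c2@1 c3@2 c4@2, authorship ....
After op 6 (move_right): buffer="wufr" (len 4), cursors c1@2 c2@2 c3@3 c4@3, authorship ....
After op 7 (insert('q')): buffer="wuqqfqqr" (len 8), cursors c1@4 c2@4 c3@7 c4@7, authorship ..12.34.
After op 8 (insert('o')): buffer="wuqqoofqqoor" (len 12), cursors c1@6 c2@6 c3@11 c4@11, authorship ..1212.3434.
Authorship (.=original, N=cursor N): . . 1 2 1 2 . 3 4 3 4 .
Index 5: author = 2

Answer: cursor 2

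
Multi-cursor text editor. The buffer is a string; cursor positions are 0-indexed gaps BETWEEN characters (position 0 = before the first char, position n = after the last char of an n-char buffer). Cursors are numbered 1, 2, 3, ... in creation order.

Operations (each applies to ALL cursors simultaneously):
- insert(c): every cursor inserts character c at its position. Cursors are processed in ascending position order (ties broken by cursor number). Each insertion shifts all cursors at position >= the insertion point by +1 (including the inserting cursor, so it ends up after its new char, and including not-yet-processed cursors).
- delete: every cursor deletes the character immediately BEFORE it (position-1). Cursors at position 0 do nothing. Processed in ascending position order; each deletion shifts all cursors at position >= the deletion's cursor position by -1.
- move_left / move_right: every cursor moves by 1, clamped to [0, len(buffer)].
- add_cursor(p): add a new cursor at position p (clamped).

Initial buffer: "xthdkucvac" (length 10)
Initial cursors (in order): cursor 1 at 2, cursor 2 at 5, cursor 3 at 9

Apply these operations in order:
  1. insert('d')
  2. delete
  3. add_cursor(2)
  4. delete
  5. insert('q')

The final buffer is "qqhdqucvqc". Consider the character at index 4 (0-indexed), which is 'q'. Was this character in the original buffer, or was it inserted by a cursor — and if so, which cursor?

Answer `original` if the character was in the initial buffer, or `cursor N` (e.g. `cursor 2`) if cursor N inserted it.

Answer: cursor 2

Derivation:
After op 1 (insert('d')): buffer="xtdhdkducvadc" (len 13), cursors c1@3 c2@7 c3@12, authorship ..1...2....3.
After op 2 (delete): buffer="xthdkucvac" (len 10), cursors c1@2 c2@5 c3@9, authorship ..........
After op 3 (add_cursor(2)): buffer="xthdkucvac" (len 10), cursors c1@2 c4@2 c2@5 c3@9, authorship ..........
After op 4 (delete): buffer="hducvc" (len 6), cursors c1@0 c4@0 c2@2 c3@5, authorship ......
After op 5 (insert('q')): buffer="qqhdqucvqc" (len 10), cursors c1@2 c4@2 c2@5 c3@9, authorship 14..2...3.
Authorship (.=original, N=cursor N): 1 4 . . 2 . . . 3 .
Index 4: author = 2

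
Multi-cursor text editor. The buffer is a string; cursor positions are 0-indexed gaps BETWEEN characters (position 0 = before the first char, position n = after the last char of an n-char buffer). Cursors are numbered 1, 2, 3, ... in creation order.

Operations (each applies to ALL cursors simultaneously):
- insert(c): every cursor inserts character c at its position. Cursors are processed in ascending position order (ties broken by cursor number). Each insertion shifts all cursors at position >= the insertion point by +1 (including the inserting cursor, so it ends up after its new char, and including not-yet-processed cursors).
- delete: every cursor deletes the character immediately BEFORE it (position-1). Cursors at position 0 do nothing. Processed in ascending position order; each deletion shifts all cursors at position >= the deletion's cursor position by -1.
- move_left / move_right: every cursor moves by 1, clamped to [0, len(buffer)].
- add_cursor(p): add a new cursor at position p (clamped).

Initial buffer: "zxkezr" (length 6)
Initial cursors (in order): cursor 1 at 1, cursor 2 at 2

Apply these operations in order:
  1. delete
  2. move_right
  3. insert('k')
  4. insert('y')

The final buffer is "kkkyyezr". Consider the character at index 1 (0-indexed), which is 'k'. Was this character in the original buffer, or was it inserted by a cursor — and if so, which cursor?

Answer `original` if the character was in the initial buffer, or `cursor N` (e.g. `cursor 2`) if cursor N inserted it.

Answer: cursor 1

Derivation:
After op 1 (delete): buffer="kezr" (len 4), cursors c1@0 c2@0, authorship ....
After op 2 (move_right): buffer="kezr" (len 4), cursors c1@1 c2@1, authorship ....
After op 3 (insert('k')): buffer="kkkezr" (len 6), cursors c1@3 c2@3, authorship .12...
After op 4 (insert('y')): buffer="kkkyyezr" (len 8), cursors c1@5 c2@5, authorship .1212...
Authorship (.=original, N=cursor N): . 1 2 1 2 . . .
Index 1: author = 1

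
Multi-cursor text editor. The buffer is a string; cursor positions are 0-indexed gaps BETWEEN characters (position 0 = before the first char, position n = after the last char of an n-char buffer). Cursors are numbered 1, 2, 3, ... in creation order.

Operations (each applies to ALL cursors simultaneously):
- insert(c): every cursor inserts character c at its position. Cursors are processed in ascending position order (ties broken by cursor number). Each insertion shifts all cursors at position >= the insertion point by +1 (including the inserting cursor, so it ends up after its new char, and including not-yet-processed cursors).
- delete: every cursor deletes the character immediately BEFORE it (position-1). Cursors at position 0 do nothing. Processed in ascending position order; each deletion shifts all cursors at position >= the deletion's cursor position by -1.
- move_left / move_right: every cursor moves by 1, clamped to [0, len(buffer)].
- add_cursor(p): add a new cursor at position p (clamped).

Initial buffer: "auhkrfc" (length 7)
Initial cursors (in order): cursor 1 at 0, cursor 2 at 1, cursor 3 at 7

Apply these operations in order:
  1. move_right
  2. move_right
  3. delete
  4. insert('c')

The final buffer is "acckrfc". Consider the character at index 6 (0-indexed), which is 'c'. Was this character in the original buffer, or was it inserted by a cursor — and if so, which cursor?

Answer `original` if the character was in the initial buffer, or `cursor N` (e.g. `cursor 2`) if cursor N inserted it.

After op 1 (move_right): buffer="auhkrfc" (len 7), cursors c1@1 c2@2 c3@7, authorship .......
After op 2 (move_right): buffer="auhkrfc" (len 7), cursors c1@2 c2@3 c3@7, authorship .......
After op 3 (delete): buffer="akrf" (len 4), cursors c1@1 c2@1 c3@4, authorship ....
After op 4 (insert('c')): buffer="acckrfc" (len 7), cursors c1@3 c2@3 c3@7, authorship .12...3
Authorship (.=original, N=cursor N): . 1 2 . . . 3
Index 6: author = 3

Answer: cursor 3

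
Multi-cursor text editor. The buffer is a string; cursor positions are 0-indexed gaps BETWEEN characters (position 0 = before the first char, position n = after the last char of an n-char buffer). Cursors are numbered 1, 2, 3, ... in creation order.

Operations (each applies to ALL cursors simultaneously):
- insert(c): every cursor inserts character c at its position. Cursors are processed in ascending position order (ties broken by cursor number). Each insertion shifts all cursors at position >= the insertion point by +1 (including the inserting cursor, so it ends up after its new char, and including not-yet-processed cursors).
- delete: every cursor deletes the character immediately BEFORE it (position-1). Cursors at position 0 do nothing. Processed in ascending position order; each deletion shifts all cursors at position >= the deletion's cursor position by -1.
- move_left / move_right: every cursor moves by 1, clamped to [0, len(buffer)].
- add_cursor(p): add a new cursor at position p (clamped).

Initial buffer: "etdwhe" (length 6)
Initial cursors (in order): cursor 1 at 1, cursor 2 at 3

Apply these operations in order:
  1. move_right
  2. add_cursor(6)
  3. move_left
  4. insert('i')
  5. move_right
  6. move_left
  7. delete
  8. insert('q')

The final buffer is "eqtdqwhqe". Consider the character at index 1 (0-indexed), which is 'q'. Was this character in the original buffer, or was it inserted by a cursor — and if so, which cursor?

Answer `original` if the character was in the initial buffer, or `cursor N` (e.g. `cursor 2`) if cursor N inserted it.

Answer: cursor 1

Derivation:
After op 1 (move_right): buffer="etdwhe" (len 6), cursors c1@2 c2@4, authorship ......
After op 2 (add_cursor(6)): buffer="etdwhe" (len 6), cursors c1@2 c2@4 c3@6, authorship ......
After op 3 (move_left): buffer="etdwhe" (len 6), cursors c1@1 c2@3 c3@5, authorship ......
After op 4 (insert('i')): buffer="eitdiwhie" (len 9), cursors c1@2 c2@5 c3@8, authorship .1..2..3.
After op 5 (move_right): buffer="eitdiwhie" (len 9), cursors c1@3 c2@6 c3@9, authorship .1..2..3.
After op 6 (move_left): buffer="eitdiwhie" (len 9), cursors c1@2 c2@5 c3@8, authorship .1..2..3.
After op 7 (delete): buffer="etdwhe" (len 6), cursors c1@1 c2@3 c3@5, authorship ......
After op 8 (insert('q')): buffer="eqtdqwhqe" (len 9), cursors c1@2 c2@5 c3@8, authorship .1..2..3.
Authorship (.=original, N=cursor N): . 1 . . 2 . . 3 .
Index 1: author = 1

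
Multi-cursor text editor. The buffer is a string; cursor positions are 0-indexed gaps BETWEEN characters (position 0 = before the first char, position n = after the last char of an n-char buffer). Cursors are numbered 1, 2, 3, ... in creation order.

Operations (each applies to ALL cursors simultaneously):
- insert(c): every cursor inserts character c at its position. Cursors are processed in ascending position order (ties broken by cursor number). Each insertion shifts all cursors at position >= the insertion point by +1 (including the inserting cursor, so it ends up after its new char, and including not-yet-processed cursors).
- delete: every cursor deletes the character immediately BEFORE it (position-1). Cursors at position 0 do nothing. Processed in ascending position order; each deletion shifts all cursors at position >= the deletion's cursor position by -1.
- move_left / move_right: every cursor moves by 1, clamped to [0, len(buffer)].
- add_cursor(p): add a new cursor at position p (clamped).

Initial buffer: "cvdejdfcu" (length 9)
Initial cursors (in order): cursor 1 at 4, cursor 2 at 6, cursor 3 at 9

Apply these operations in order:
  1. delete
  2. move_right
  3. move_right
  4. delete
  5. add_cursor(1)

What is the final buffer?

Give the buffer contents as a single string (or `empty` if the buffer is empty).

Answer: cvd

Derivation:
After op 1 (delete): buffer="cvdjfc" (len 6), cursors c1@3 c2@4 c3@6, authorship ......
After op 2 (move_right): buffer="cvdjfc" (len 6), cursors c1@4 c2@5 c3@6, authorship ......
After op 3 (move_right): buffer="cvdjfc" (len 6), cursors c1@5 c2@6 c3@6, authorship ......
After op 4 (delete): buffer="cvd" (len 3), cursors c1@3 c2@3 c3@3, authorship ...
After op 5 (add_cursor(1)): buffer="cvd" (len 3), cursors c4@1 c1@3 c2@3 c3@3, authorship ...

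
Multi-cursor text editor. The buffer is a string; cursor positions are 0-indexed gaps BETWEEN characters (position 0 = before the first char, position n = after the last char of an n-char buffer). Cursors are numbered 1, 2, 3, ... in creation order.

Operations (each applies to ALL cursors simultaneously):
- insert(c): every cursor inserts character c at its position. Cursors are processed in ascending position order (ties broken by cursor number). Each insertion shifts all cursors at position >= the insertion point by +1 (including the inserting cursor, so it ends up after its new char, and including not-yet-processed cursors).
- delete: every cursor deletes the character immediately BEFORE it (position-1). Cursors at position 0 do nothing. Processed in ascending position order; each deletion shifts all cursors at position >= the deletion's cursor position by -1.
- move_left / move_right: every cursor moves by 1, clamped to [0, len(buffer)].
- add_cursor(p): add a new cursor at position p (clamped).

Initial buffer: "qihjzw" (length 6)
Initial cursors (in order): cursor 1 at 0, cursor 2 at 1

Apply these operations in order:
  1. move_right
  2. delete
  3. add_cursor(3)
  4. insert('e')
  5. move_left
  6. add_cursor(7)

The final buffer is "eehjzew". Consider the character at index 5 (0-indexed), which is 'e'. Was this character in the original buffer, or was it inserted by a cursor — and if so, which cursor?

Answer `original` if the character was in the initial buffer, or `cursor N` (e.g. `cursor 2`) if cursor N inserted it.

Answer: cursor 3

Derivation:
After op 1 (move_right): buffer="qihjzw" (len 6), cursors c1@1 c2@2, authorship ......
After op 2 (delete): buffer="hjzw" (len 4), cursors c1@0 c2@0, authorship ....
After op 3 (add_cursor(3)): buffer="hjzw" (len 4), cursors c1@0 c2@0 c3@3, authorship ....
After op 4 (insert('e')): buffer="eehjzew" (len 7), cursors c1@2 c2@2 c3@6, authorship 12...3.
After op 5 (move_left): buffer="eehjzew" (len 7), cursors c1@1 c2@1 c3@5, authorship 12...3.
After op 6 (add_cursor(7)): buffer="eehjzew" (len 7), cursors c1@1 c2@1 c3@5 c4@7, authorship 12...3.
Authorship (.=original, N=cursor N): 1 2 . . . 3 .
Index 5: author = 3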